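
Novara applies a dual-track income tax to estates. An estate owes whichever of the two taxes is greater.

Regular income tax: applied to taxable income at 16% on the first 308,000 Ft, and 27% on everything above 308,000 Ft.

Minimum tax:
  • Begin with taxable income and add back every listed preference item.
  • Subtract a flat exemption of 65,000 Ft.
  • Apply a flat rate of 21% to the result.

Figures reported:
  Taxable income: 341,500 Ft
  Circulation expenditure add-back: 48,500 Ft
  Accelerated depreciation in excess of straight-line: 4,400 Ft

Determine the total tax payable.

69,174 Ft

Minimum tax:
  Adjusted income: 341,500 Ft + 48,500 Ft + 4,400 Ft = 394,400 Ft
  Less exemption 65,000 Ft → base 329,400 Ft
  329,400 Ft × 21% = 69,174 Ft

Regular income tax:
  308,000 Ft × 16% = 49,280 Ft
  33,500 Ft × 27% = 9,045 Ft
  → 58,325 Ft

69,174 Ft > 58,325 Ft, so the minimum tax is the binding amount.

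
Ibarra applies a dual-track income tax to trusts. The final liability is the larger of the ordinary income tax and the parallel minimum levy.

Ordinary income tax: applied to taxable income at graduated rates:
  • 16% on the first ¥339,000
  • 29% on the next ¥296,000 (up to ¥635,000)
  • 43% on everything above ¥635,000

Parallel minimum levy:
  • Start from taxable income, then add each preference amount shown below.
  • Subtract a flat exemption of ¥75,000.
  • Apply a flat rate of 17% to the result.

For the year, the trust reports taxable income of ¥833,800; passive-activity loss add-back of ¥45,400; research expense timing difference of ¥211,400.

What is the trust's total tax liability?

Ordinary income tax:
  ¥339,000 × 16% = ¥54,240
  ¥296,000 × 29% = ¥85,840
  ¥198,800 × 43% = ¥85,484
  → ¥225,564

Parallel minimum levy:
  Adjusted income: ¥833,800 + ¥45,400 + ¥211,400 = ¥1,090,600
  Less exemption ¥75,000 → base ¥1,015,600
  ¥1,015,600 × 17% = ¥172,652

¥225,564 > ¥172,652, so the ordinary income tax governs.

¥225,564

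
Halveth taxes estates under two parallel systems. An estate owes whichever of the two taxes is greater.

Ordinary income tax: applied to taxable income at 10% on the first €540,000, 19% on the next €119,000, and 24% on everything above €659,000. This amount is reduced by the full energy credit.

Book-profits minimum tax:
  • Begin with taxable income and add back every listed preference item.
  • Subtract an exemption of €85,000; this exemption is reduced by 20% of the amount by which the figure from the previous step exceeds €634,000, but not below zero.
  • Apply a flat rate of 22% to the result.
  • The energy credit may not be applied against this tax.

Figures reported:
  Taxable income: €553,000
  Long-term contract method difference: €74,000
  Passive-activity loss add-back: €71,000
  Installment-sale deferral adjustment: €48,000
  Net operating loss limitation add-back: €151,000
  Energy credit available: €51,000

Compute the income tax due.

€190,212

Ordinary income tax:
  €540,000 × 10% = €54,000
  €13,000 × 19% = €2,470
  → €56,470
  Less energy credit €51,000 → €5,470

Book-profits minimum tax:
  Adjusted income: €553,000 + €74,000 + €71,000 + €48,000 + €151,000 = €897,000
  Exemption: €85,000 − 20% × (€897,000 − €634,000) = €85,000 − €52,600 = €32,400
  Base: €897,000 − €32,400 = €864,600
  €864,600 × 22% = €190,212

€190,212 > €5,470, so the book-profits minimum tax is the binding amount.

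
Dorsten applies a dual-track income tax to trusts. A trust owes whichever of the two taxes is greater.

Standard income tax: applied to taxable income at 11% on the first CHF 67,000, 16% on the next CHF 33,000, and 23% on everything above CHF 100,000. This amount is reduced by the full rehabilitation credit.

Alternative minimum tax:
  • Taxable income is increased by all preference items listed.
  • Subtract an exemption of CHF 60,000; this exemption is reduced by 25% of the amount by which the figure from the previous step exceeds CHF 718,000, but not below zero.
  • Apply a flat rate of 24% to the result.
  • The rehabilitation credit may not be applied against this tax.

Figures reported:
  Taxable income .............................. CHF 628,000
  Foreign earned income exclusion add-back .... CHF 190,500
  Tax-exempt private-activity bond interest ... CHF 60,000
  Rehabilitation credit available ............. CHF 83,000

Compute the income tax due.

CHF 206,070

Standard income tax:
  CHF 67,000 × 11% = CHF 7,370
  CHF 33,000 × 16% = CHF 5,280
  CHF 528,000 × 23% = CHF 121,440
  → CHF 134,090
  Less rehabilitation credit CHF 83,000 → CHF 51,090

Alternative minimum tax:
  Adjusted income: CHF 628,000 + CHF 190,500 + CHF 60,000 = CHF 878,500
  Exemption: CHF 60,000 − 25% × (CHF 878,500 − CHF 718,000) = CHF 60,000 − CHF 40,125 = CHF 19,875
  Base: CHF 878,500 − CHF 19,875 = CHF 858,625
  CHF 858,625 × 24% = CHF 206,070

CHF 206,070 > CHF 51,090, so the alternative minimum tax is the binding amount.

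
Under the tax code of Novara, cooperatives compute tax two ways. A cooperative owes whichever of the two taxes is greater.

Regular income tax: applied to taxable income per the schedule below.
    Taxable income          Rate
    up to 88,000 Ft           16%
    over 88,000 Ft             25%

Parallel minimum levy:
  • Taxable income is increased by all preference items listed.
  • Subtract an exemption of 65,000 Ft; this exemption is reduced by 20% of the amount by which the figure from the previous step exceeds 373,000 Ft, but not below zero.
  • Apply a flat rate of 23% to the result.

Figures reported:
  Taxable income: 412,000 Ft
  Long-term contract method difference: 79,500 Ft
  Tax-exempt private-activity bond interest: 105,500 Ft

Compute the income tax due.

132,664 Ft

Regular income tax:
  88,000 Ft × 16% = 14,080 Ft
  324,000 Ft × 25% = 81,000 Ft
  → 95,080 Ft

Parallel minimum levy:
  Adjusted income: 412,000 Ft + 79,500 Ft + 105,500 Ft = 597,000 Ft
  Exemption: 65,000 Ft − 20% × (597,000 Ft − 373,000 Ft) = 65,000 Ft − 44,800 Ft = 20,200 Ft
  Base: 597,000 Ft − 20,200 Ft = 576,800 Ft
  576,800 Ft × 23% = 132,664 Ft

132,664 Ft > 95,080 Ft, so the parallel minimum levy is the binding amount.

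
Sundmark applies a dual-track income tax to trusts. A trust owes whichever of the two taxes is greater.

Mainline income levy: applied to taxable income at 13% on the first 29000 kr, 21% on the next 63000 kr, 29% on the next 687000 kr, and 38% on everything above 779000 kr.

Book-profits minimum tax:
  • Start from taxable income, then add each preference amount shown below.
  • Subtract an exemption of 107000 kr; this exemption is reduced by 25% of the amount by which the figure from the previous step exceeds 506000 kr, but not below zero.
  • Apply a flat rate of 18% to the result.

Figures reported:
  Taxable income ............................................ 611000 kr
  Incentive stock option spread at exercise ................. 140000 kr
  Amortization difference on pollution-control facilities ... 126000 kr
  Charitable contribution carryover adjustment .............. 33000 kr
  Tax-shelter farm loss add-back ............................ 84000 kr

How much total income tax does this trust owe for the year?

Book-profits minimum tax:
  Adjusted income: 611000 kr + 140000 kr + 126000 kr + 33000 kr + 84000 kr = 994000 kr
  Exemption: 25% × (994000 kr − 506000 kr) = 122000 kr ≥ 107000 kr, so the exemption is fully phased out
  Base: 994000 kr − 0 kr = 994000 kr
  994000 kr × 18% = 178920 kr

Mainline income levy:
  29000 kr × 13% = 3770 kr
  63000 kr × 21% = 13230 kr
  519000 kr × 29% = 150510 kr
  → 167510 kr

178920 kr > 167510 kr, so the book-profits minimum tax is the binding amount.

178920 kr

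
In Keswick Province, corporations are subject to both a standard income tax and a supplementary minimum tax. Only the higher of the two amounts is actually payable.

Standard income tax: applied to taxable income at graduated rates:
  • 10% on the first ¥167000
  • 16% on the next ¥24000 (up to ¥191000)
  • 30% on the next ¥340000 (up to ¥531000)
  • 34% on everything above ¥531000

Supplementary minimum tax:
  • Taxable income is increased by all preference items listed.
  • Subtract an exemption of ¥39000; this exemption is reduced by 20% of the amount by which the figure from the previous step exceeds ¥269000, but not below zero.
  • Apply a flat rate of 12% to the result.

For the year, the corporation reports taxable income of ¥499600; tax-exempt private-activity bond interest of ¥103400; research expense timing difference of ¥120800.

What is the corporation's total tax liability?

¥113120

Supplementary minimum tax:
  Adjusted income: ¥499600 + ¥103400 + ¥120800 = ¥723800
  Exemption: 20% × (¥723800 − ¥269000) = ¥90960 ≥ ¥39000, so the exemption is fully phased out
  Base: ¥723800 − ¥0 = ¥723800
  ¥723800 × 12% = ¥86856

Standard income tax:
  ¥167000 × 10% = ¥16700
  ¥24000 × 16% = ¥3840
  ¥308600 × 30% = ¥92580
  → ¥113120

¥113120 > ¥86856, so the standard income tax governs.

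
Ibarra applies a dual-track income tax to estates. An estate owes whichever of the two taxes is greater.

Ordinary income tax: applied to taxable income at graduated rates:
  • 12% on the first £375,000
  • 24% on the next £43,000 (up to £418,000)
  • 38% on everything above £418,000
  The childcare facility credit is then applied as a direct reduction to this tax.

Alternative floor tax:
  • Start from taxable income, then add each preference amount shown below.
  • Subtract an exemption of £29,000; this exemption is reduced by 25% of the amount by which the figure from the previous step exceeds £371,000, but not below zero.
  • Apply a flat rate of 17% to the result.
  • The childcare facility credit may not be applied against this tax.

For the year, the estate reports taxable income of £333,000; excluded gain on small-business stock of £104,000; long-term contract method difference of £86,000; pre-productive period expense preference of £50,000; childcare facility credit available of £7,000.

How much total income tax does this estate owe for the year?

Alternative floor tax:
  Adjusted income: £333,000 + £104,000 + £86,000 + £50,000 = £573,000
  Exemption: 25% × (£573,000 − £371,000) = £50,500 ≥ £29,000, so the exemption is fully phased out
  Base: £573,000 − £0 = £573,000
  £573,000 × 17% = £97,410

Ordinary income tax:
  £333,000 × 12% = £39,960
  Less childcare facility credit £7,000 → £32,960

£97,410 > £32,960, so the alternative floor tax is the binding amount.

£97,410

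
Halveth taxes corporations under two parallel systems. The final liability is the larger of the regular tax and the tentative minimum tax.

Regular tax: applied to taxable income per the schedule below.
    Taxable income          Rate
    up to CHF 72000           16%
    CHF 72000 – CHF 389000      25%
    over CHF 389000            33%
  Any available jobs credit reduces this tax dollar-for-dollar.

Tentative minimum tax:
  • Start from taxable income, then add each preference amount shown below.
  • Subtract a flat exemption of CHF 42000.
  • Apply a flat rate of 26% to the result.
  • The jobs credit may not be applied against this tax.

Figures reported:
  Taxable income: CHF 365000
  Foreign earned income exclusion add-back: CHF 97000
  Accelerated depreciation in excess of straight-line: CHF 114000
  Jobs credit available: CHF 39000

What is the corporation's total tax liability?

Regular tax:
  CHF 72000 × 16% = CHF 11520
  CHF 293000 × 25% = CHF 73250
  → CHF 84770
  Less jobs credit CHF 39000 → CHF 45770

Tentative minimum tax:
  Adjusted income: CHF 365000 + CHF 97000 + CHF 114000 = CHF 576000
  Less exemption CHF 42000 → base CHF 534000
  CHF 534000 × 26% = CHF 138840

CHF 138840 > CHF 45770, so the tentative minimum tax is the binding amount.

CHF 138840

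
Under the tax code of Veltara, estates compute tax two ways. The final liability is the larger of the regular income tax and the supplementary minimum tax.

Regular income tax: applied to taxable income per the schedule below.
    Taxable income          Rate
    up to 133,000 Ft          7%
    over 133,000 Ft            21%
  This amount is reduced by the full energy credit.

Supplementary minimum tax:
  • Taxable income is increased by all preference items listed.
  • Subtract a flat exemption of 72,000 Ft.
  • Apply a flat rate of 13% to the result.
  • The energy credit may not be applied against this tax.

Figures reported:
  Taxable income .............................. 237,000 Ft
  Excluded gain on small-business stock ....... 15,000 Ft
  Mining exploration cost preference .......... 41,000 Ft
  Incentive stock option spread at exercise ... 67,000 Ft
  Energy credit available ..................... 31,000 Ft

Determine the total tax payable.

Regular income tax:
  133,000 Ft × 7% = 9,310 Ft
  104,000 Ft × 21% = 21,840 Ft
  → 31,150 Ft
  Less energy credit 31,000 Ft → 150 Ft

Supplementary minimum tax:
  Adjusted income: 237,000 Ft + 15,000 Ft + 41,000 Ft + 67,000 Ft = 360,000 Ft
  Less exemption 72,000 Ft → base 288,000 Ft
  288,000 Ft × 13% = 37,440 Ft

37,440 Ft > 150 Ft, so the supplementary minimum tax is the binding amount.

37,440 Ft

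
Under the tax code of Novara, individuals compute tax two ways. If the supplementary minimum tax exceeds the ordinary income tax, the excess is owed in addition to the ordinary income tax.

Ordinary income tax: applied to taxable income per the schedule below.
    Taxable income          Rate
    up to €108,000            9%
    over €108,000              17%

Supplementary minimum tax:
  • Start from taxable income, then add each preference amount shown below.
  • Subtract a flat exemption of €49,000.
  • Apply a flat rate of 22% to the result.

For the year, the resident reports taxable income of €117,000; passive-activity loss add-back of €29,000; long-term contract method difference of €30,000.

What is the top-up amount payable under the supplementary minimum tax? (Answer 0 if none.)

Ordinary income tax:
  €108,000 × 9% = €9,720
  €9,000 × 17% = €1,530
  → €11,250

Supplementary minimum tax:
  Adjusted income: €117,000 + €29,000 + €30,000 = €176,000
  Less exemption €49,000 → base €127,000
  €127,000 × 22% = €27,940

Excess of supplementary minimum tax over ordinary income tax: €27,940 − €11,250 = €16,690.

€16,690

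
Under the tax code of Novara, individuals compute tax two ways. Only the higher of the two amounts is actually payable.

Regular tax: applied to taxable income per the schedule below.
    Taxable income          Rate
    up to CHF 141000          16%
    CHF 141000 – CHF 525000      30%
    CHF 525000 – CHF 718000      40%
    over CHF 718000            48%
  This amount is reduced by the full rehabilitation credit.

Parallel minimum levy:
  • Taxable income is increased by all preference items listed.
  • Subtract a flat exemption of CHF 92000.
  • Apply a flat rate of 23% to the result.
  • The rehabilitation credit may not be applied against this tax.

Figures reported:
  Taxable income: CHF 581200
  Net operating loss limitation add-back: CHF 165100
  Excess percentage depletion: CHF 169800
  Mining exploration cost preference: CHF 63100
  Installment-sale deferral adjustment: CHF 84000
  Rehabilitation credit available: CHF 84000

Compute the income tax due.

CHF 223376

Parallel minimum levy:
  Adjusted income: CHF 581200 + CHF 165100 + CHF 169800 + CHF 63100 + CHF 84000 = CHF 1063200
  Less exemption CHF 92000 → base CHF 971200
  CHF 971200 × 23% = CHF 223376

Regular tax:
  CHF 141000 × 16% = CHF 22560
  CHF 384000 × 30% = CHF 115200
  CHF 56200 × 40% = CHF 22480
  → CHF 160240
  Less rehabilitation credit CHF 84000 → CHF 76240

CHF 223376 > CHF 76240, so the parallel minimum levy is the binding amount.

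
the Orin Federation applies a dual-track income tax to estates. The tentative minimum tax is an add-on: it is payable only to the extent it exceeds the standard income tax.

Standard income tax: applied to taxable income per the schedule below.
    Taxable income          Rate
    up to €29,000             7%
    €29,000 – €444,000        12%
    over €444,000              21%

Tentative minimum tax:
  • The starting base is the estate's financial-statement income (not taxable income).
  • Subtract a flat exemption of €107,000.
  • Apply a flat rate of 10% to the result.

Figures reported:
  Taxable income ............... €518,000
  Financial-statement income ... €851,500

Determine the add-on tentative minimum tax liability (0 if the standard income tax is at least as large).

Tentative minimum tax:
  Base (financial-statement income): €851,500
  Less exemption €107,000 → base €744,500
  €744,500 × 10% = €74,450

Standard income tax:
  €29,000 × 7% = €2,030
  €415,000 × 12% = €49,800
  €74,000 × 21% = €15,540
  → €67,370

Excess of tentative minimum tax over standard income tax: €74,450 − €67,370 = €7,080.

€7,080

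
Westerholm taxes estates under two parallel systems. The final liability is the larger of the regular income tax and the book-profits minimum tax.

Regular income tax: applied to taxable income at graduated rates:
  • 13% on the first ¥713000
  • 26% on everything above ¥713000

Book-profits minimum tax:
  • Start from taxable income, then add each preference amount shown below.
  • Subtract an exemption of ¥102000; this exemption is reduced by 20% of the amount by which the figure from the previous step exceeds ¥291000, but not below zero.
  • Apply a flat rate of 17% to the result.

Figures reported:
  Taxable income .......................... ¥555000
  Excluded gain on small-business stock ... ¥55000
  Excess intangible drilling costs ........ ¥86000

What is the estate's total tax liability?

Regular income tax:
  ¥555000 × 13% = ¥72150

Book-profits minimum tax:
  Adjusted income: ¥555000 + ¥55000 + ¥86000 = ¥696000
  Exemption: ¥102000 − 20% × (¥696000 − ¥291000) = ¥102000 − ¥81000 = ¥21000
  Base: ¥696000 − ¥21000 = ¥675000
  ¥675000 × 17% = ¥114750

¥114750 > ¥72150, so the book-profits minimum tax is the binding amount.

¥114750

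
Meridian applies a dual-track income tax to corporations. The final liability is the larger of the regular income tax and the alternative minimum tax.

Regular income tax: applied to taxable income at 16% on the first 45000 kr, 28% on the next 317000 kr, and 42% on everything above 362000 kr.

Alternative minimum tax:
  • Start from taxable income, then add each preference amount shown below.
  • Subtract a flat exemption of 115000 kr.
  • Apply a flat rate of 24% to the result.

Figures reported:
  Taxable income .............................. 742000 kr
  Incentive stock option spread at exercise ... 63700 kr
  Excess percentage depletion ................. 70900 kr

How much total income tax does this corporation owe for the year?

Alternative minimum tax:
  Adjusted income: 742000 kr + 63700 kr + 70900 kr = 876600 kr
  Less exemption 115000 kr → base 761600 kr
  761600 kr × 24% = 182784 kr

Regular income tax:
  45000 kr × 16% = 7200 kr
  317000 kr × 28% = 88760 kr
  380000 kr × 42% = 159600 kr
  → 255560 kr

255560 kr > 182784 kr, so the regular income tax governs.

255560 kr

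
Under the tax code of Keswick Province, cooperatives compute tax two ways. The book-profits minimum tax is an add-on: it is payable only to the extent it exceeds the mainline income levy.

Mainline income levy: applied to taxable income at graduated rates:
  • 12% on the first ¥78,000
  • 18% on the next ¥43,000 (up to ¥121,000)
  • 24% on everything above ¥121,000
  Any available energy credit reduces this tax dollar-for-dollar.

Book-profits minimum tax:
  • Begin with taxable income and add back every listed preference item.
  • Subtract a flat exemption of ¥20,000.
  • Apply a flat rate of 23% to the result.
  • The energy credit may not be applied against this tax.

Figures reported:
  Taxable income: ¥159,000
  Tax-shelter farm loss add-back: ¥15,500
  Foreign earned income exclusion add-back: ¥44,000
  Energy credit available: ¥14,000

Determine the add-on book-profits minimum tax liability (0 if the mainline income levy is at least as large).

Mainline income levy:
  ¥78,000 × 12% = ¥9,360
  ¥43,000 × 18% = ¥7,740
  ¥38,000 × 24% = ¥9,120
  → ¥26,220
  Less energy credit ¥14,000 → ¥12,220

Book-profits minimum tax:
  Adjusted income: ¥159,000 + ¥15,500 + ¥44,000 = ¥218,500
  Less exemption ¥20,000 → base ¥198,500
  ¥198,500 × 23% = ¥45,655

Excess of book-profits minimum tax over mainline income levy: ¥45,655 − ¥12,220 = ¥33,435.

¥33,435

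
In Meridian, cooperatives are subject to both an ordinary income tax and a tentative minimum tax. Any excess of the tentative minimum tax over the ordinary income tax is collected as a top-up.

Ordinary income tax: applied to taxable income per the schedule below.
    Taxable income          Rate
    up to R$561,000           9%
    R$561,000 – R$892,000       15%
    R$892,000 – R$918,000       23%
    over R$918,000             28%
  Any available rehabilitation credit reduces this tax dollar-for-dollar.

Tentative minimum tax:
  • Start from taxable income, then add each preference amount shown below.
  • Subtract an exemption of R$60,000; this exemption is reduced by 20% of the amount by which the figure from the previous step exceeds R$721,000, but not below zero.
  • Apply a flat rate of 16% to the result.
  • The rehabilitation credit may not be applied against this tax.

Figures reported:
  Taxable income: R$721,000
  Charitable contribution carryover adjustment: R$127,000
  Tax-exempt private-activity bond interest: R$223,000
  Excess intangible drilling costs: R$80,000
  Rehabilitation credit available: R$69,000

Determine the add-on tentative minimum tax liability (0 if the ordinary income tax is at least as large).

Ordinary income tax:
  R$561,000 × 9% = R$50,490
  R$160,000 × 15% = R$24,000
  → R$74,490
  Less rehabilitation credit R$69,000 → R$5,490

Tentative minimum tax:
  Adjusted income: R$721,000 + R$127,000 + R$223,000 + R$80,000 = R$1,151,000
  Exemption: 20% × (R$1,151,000 − R$721,000) = R$86,000 ≥ R$60,000, so the exemption is fully phased out
  Base: R$1,151,000 − R$0 = R$1,151,000
  R$1,151,000 × 16% = R$184,160

Excess of tentative minimum tax over ordinary income tax: R$184,160 − R$5,490 = R$178,670.

R$178,670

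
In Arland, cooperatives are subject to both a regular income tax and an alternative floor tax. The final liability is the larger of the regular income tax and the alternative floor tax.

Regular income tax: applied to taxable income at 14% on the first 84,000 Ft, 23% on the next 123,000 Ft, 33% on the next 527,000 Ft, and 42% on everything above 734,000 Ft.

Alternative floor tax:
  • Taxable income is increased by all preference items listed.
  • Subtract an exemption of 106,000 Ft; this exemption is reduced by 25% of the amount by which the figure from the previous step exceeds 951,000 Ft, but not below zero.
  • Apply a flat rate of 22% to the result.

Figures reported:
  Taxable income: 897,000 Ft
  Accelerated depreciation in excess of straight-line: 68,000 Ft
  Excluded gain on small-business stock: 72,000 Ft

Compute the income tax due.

Alternative floor tax:
  Adjusted income: 897,000 Ft + 68,000 Ft + 72,000 Ft = 1,037,000 Ft
  Exemption: 106,000 Ft − 25% × (1,037,000 Ft − 951,000 Ft) = 106,000 Ft − 21,500 Ft = 84,500 Ft
  Base: 1,037,000 Ft − 84,500 Ft = 952,500 Ft
  952,500 Ft × 22% = 209,550 Ft

Regular income tax:
  84,000 Ft × 14% = 11,760 Ft
  123,000 Ft × 23% = 28,290 Ft
  527,000 Ft × 33% = 173,910 Ft
  163,000 Ft × 42% = 68,460 Ft
  → 282,420 Ft

282,420 Ft > 209,550 Ft, so the regular income tax governs.

282,420 Ft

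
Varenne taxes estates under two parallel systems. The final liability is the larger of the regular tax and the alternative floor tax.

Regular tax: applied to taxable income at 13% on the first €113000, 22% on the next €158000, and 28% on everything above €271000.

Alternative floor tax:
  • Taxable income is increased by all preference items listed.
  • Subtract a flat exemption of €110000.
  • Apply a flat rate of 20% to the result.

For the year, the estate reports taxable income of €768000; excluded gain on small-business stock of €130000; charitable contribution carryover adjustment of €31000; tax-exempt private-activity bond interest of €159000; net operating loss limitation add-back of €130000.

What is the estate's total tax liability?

Alternative floor tax:
  Adjusted income: €768000 + €130000 + €31000 + €159000 + €130000 = €1218000
  Less exemption €110000 → base €1108000
  €1108000 × 20% = €221600

Regular tax:
  €113000 × 13% = €14690
  €158000 × 22% = €34760
  €497000 × 28% = €139160
  → €188610

€221600 > €188610, so the alternative floor tax is the binding amount.

€221600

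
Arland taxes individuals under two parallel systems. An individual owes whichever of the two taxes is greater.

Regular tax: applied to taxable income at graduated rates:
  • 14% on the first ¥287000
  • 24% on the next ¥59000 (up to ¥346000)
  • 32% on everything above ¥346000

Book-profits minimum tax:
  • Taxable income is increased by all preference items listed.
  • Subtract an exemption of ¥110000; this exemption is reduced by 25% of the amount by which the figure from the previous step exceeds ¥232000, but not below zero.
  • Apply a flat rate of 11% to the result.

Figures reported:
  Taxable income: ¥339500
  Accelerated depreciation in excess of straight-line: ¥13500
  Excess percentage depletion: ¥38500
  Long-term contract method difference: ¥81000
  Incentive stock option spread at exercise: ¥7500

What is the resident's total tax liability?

¥52780

Book-profits minimum tax:
  Adjusted income: ¥339500 + ¥13500 + ¥38500 + ¥81000 + ¥7500 = ¥480000
  Exemption: ¥110000 − 25% × (¥480000 − ¥232000) = ¥110000 − ¥62000 = ¥48000
  Base: ¥480000 − ¥48000 = ¥432000
  ¥432000 × 11% = ¥47520

Regular tax:
  ¥287000 × 14% = ¥40180
  ¥52500 × 24% = ¥12600
  → ¥52780

¥52780 > ¥47520, so the regular tax governs.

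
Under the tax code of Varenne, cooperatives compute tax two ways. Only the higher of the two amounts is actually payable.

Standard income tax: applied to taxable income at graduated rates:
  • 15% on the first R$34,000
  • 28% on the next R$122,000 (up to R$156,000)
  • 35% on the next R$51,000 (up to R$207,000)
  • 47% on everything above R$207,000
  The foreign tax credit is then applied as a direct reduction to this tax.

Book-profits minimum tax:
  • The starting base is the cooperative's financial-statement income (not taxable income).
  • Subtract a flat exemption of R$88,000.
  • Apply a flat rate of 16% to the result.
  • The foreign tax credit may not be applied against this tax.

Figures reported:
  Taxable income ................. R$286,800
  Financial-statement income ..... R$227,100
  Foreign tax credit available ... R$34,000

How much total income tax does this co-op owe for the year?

Standard income tax:
  R$34,000 × 15% = R$5,100
  R$122,000 × 28% = R$34,160
  R$51,000 × 35% = R$17,850
  R$79,800 × 47% = R$37,506
  → R$94,616
  Less foreign tax credit R$34,000 → R$60,616

Book-profits minimum tax:
  Base (financial-statement income): R$227,100
  Less exemption R$88,000 → base R$139,100
  R$139,100 × 16% = R$22,256

R$60,616 > R$22,256, so the standard income tax governs.

R$60,616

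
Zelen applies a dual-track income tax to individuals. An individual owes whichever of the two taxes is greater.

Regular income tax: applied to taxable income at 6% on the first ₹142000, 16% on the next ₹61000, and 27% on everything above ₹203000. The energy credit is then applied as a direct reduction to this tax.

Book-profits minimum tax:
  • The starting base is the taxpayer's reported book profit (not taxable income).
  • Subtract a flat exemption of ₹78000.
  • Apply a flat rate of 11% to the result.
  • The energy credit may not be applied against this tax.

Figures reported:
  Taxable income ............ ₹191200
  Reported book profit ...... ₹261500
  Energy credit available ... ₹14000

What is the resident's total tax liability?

₹20185

Regular income tax:
  ₹142000 × 6% = ₹8520
  ₹49200 × 16% = ₹7872
  → ₹16392
  Less energy credit ₹14000 → ₹2392

Book-profits minimum tax:
  Base (reported book profit): ₹261500
  Less exemption ₹78000 → base ₹183500
  ₹183500 × 11% = ₹20185

₹20185 > ₹2392, so the book-profits minimum tax is the binding amount.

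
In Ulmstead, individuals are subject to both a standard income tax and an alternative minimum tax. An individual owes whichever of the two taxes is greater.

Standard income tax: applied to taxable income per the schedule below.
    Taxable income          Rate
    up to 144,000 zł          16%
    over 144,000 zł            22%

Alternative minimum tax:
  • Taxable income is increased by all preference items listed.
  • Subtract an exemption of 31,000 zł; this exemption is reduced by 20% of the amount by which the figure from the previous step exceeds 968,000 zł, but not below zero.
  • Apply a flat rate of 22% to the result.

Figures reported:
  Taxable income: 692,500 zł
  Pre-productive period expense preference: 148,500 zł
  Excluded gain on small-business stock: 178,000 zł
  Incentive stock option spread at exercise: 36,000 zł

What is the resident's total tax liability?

229,108 zł

Standard income tax:
  144,000 zł × 16% = 23,040 zł
  548,500 zł × 22% = 120,670 zł
  → 143,710 zł

Alternative minimum tax:
  Adjusted income: 692,500 zł + 148,500 zł + 178,000 zł + 36,000 zł = 1,055,000 zł
  Exemption: 31,000 zł − 20% × (1,055,000 zł − 968,000 zł) = 31,000 zł − 17,400 zł = 13,600 zł
  Base: 1,055,000 zł − 13,600 zł = 1,041,400 zł
  1,041,400 zł × 22% = 229,108 zł

229,108 zł > 143,710 zł, so the alternative minimum tax is the binding amount.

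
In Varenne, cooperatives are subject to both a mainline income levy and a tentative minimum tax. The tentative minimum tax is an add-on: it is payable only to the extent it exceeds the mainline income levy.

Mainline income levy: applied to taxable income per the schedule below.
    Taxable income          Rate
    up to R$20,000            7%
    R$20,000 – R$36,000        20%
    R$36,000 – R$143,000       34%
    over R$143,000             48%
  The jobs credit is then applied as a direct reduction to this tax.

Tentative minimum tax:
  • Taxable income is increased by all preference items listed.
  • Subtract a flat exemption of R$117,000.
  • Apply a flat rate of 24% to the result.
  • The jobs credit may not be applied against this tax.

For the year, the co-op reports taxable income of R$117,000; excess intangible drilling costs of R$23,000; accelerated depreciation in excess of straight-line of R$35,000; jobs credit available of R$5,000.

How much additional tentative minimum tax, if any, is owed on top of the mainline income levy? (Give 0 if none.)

R$0

Mainline income levy:
  R$20,000 × 7% = R$1,400
  R$16,000 × 20% = R$3,200
  R$81,000 × 34% = R$27,540
  → R$32,140
  Less jobs credit R$5,000 → R$27,140

Tentative minimum tax:
  Adjusted income: R$117,000 + R$23,000 + R$35,000 = R$175,000
  Less exemption R$117,000 → base R$58,000
  R$58,000 × 24% = R$13,920

R$13,920 ≤ R$27,140, so no add-on is due.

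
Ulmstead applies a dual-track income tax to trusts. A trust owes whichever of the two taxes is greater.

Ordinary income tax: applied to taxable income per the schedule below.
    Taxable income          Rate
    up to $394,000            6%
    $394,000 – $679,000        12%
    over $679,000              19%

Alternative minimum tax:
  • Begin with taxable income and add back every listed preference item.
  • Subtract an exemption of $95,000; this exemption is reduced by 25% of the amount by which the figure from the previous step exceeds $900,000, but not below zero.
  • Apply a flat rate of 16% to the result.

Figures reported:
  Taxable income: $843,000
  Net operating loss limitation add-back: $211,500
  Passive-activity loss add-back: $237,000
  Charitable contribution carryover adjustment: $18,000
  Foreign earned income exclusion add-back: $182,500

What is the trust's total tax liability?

$238,720

Ordinary income tax:
  $394,000 × 6% = $23,640
  $285,000 × 12% = $34,200
  $164,000 × 19% = $31,160
  → $89,000

Alternative minimum tax:
  Adjusted income: $843,000 + $211,500 + $237,000 + $18,000 + $182,500 = $1,492,000
  Exemption: 25% × ($1,492,000 − $900,000) = $148,000 ≥ $95,000, so the exemption is fully phased out
  Base: $1,492,000 − $0 = $1,492,000
  $1,492,000 × 16% = $238,720

$238,720 > $89,000, so the alternative minimum tax is the binding amount.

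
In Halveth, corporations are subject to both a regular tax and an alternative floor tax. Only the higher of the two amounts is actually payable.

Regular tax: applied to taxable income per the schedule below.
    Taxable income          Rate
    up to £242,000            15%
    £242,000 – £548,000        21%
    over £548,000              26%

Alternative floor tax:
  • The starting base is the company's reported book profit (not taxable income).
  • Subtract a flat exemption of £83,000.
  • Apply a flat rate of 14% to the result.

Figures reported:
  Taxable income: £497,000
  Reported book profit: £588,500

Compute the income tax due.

£89,850

Alternative floor tax:
  Base (reported book profit): £588,500
  Less exemption £83,000 → base £505,500
  £505,500 × 14% = £70,770

Regular tax:
  £242,000 × 15% = £36,300
  £255,000 × 21% = £53,550
  → £89,850

£89,850 > £70,770, so the regular tax governs.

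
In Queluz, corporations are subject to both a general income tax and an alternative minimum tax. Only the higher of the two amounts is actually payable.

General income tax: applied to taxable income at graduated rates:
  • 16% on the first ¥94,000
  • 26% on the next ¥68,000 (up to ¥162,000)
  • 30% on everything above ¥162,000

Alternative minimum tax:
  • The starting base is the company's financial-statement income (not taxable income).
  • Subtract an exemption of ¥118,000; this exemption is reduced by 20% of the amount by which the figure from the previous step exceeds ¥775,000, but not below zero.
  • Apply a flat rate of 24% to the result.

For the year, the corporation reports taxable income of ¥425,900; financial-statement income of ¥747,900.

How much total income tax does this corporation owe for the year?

¥151,176

Alternative minimum tax:
  Base (financial-statement income): ¥747,900
  Exemption: ¥747,900 ≤ ¥775,000, so full ¥118,000 applies
  Base: ¥747,900 − ¥118,000 = ¥629,900
  ¥629,900 × 24% = ¥151,176

General income tax:
  ¥94,000 × 16% = ¥15,040
  ¥68,000 × 26% = ¥17,680
  ¥263,900 × 30% = ¥79,170
  → ¥111,890

¥151,176 > ¥111,890, so the alternative minimum tax is the binding amount.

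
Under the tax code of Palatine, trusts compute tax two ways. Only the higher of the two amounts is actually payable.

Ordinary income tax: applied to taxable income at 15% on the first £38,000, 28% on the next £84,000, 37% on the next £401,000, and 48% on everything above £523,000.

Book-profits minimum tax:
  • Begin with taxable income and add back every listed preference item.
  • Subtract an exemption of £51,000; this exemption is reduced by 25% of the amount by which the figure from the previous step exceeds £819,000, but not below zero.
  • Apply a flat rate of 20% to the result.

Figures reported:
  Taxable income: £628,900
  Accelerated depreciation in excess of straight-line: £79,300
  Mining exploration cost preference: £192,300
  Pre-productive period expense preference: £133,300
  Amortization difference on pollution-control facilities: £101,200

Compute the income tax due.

Book-profits minimum tax:
  Adjusted income: £628,900 + £79,300 + £192,300 + £133,300 + £101,200 = £1,135,000
  Exemption: 25% × (£1,135,000 − £819,000) = £79,000 ≥ £51,000, so the exemption is fully phased out
  Base: £1,135,000 − £0 = £1,135,000
  £1,135,000 × 20% = £227,000

Ordinary income tax:
  £38,000 × 15% = £5,700
  £84,000 × 28% = £23,520
  £401,000 × 37% = £148,370
  £105,900 × 48% = £50,832
  → £228,422

£228,422 > £227,000, so the ordinary income tax governs.

£228,422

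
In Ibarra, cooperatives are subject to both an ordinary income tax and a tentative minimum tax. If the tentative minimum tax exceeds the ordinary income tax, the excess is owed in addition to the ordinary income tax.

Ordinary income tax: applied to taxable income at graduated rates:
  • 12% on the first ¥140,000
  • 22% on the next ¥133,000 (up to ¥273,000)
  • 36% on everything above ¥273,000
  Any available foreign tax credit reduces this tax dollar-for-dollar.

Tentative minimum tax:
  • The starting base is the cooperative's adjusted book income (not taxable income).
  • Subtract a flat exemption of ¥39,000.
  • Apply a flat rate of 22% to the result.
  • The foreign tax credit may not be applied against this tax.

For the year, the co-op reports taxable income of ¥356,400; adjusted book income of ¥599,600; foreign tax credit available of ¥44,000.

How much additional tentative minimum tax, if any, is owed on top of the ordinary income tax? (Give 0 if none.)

¥91,248

Ordinary income tax:
  ¥140,000 × 12% = ¥16,800
  ¥133,000 × 22% = ¥29,260
  ¥83,400 × 36% = ¥30,024
  → ¥76,084
  Less foreign tax credit ¥44,000 → ¥32,084

Tentative minimum tax:
  Base (adjusted book income): ¥599,600
  Less exemption ¥39,000 → base ¥560,600
  ¥560,600 × 22% = ¥123,332

Excess of tentative minimum tax over ordinary income tax: ¥123,332 − ¥32,084 = ¥91,248.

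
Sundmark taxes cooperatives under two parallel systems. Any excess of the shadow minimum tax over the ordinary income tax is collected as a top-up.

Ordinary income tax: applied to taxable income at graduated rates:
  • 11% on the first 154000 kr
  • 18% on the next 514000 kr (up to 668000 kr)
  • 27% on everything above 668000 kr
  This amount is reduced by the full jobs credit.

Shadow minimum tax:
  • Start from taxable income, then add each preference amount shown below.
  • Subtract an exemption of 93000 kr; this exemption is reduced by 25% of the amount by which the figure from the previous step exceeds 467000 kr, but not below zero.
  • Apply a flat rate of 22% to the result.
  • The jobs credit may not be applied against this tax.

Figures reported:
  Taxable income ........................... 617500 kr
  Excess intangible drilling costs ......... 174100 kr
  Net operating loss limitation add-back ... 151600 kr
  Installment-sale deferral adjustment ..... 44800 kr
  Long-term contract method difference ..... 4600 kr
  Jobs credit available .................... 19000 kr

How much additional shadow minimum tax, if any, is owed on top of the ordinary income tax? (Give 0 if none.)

Shadow minimum tax:
  Adjusted income: 617500 kr + 174100 kr + 151600 kr + 44800 kr + 4600 kr = 992600 kr
  Exemption: 25% × (992600 kr − 467000 kr) = 131400 kr ≥ 93000 kr, so the exemption is fully phased out
  Base: 992600 kr − 0 kr = 992600 kr
  992600 kr × 22% = 218372 kr

Ordinary income tax:
  154000 kr × 11% = 16940 kr
  463500 kr × 18% = 83430 kr
  → 100370 kr
  Less jobs credit 19000 kr → 81370 kr

Excess of shadow minimum tax over ordinary income tax: 218372 kr − 81370 kr = 137002 kr.

137002 kr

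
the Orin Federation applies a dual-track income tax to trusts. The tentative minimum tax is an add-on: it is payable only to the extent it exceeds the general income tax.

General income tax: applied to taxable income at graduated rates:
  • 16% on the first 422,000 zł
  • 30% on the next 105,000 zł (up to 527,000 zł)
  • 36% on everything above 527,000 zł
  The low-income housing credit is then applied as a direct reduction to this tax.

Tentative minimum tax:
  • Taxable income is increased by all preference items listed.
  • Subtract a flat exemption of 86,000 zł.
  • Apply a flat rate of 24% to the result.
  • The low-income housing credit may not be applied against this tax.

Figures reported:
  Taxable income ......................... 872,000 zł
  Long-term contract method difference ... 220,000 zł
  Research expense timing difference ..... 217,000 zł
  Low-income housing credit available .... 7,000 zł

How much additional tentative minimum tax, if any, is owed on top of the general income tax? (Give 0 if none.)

Tentative minimum tax:
  Adjusted income: 872,000 zł + 220,000 zł + 217,000 zł = 1,309,000 zł
  Less exemption 86,000 zł → base 1,223,000 zł
  1,223,000 zł × 24% = 293,520 zł

General income tax:
  422,000 zł × 16% = 67,520 zł
  105,000 zł × 30% = 31,500 zł
  345,000 zł × 36% = 124,200 zł
  → 223,220 zł
  Less low-income housing credit 7,000 zł → 216,220 zł

Excess of tentative minimum tax over general income tax: 293,520 zł − 216,220 zł = 77,300 zł.

77,300 zł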